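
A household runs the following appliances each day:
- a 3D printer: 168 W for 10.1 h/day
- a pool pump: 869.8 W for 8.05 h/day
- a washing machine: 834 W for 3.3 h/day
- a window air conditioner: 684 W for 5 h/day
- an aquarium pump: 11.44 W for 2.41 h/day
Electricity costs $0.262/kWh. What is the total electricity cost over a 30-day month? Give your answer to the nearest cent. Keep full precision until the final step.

$117.10

3D printer: 168 W × 10.1 h × 30 d = 50,904 Wh = 50.9 kWh
pool pump: 869.8 W × 8.05 h × 30 d = 210,057 Wh = 210.1 kWh
washing machine: 834 W × 3.3 h × 30 d = 82,566 Wh = 82.57 kWh
window air conditioner: 684 W × 5 h × 30 d = 102,600 Wh = 102.6 kWh
aquarium pump: 11.44 W × 2.41 h × 30 d = 827 Wh = 0.8271 kWh
Total energy = 50.9 + 210.1 + 82.57 + 102.6 + 0.8271 = 447 kWh
Cost = 447 kWh × $0.262 = $117.10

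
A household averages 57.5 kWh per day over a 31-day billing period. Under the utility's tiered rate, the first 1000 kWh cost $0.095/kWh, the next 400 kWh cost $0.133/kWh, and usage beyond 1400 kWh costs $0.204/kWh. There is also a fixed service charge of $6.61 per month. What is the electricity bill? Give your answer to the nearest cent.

Usage = 57.5 kWh/day × 31 days = 1782.5 kWh
First 1000 kWh × $0.095 = $95.00
Next 400 kWh × $0.133 = $53.20
Remaining 382.5 kWh × $0.204 = $78.03
Energy charge = $226.23; + service $6.61 = $232.84

$232.84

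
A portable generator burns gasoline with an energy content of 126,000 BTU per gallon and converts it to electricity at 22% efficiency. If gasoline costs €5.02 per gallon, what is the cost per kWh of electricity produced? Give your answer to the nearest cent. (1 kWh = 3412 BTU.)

€0.62

Electrical output per gallon = 126,000 BTU × 0.22 / 3412 BTU/kWh = 8.124 kWh
Cost per kWh = €5.02 / 8.124 kWh = €0.618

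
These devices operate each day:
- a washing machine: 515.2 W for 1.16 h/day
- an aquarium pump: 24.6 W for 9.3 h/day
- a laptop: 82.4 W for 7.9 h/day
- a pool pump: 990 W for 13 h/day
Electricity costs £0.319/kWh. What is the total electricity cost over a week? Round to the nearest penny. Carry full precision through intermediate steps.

£32.04

washing machine: 515.2 W × 1.16 h × 7 d = 4,183 Wh = 4.183 kWh
aquarium pump: 24.6 W × 9.3 h × 7 d = 1,601 Wh = 1.601 kWh
laptop: 82.4 W × 7.9 h × 7 d = 4,557 Wh = 4.557 kWh
pool pump: 990 W × 13 h × 7 d = 90,090 Wh = 90.09 kWh
Total energy = 4.183 + 1.601 + 4.557 + 90.09 = 100.4 kWh
Cost = 100.4 kWh × £0.319 = £32.04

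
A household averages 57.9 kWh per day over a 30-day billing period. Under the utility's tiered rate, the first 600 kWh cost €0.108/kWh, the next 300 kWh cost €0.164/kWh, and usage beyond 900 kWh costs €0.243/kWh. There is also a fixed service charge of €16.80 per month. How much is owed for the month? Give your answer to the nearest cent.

Usage = 57.9 kWh/day × 30 days = 1737 kWh
First 600 kWh × €0.108 = €64.80
Next 300 kWh × €0.164 = €49.20
Remaining 837 kWh × €0.243 = €203.39
Energy charge = €317.39; + service €16.80 = €334.19

€334.19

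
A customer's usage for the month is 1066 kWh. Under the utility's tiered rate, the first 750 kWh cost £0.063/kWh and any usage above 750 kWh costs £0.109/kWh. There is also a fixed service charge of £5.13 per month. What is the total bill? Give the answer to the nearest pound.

£87

First 750 kWh × £0.063 = £47.25
Remaining 316 kWh × £0.109 = £34.44
Energy charge = £81.69; + service £5.13 = £86.82 ≈ £87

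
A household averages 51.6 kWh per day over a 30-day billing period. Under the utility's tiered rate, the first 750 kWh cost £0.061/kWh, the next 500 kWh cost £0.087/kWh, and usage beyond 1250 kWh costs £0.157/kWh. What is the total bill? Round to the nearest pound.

Usage = 51.6 kWh/day × 30 days = 1548 kWh
First 750 kWh × £0.061 = £45.75
Next 500 kWh × £0.087 = £43.50
Remaining 298 kWh × £0.157 = £46.79
Total = £136.04 ≈ £136

£136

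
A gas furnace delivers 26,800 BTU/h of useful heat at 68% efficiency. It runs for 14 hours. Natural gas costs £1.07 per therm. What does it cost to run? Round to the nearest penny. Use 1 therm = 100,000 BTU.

£5.90

Heat delivered = 26,800 BTU/h × 14 h = 375,200 BTU
Gas input = 375,200 / 0.68 = 551,765 BTU
= 551,765 / 100,000 = 5.518 therm
Cost = 5.518 × £1.07/therm = £5.90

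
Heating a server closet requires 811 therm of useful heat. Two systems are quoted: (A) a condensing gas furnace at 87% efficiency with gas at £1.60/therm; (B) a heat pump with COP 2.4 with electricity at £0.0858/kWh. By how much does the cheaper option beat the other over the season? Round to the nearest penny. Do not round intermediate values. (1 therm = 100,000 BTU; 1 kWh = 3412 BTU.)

Heat load = 811 therm × 100,000 = 81,100,000 BTU
Gas: input = 81,100,000 / 0.87 = 93,218,391 BTU = 932.2 therm → 932.2 × £1.60 = £1,491.49
Heat pump: 81,100,000 BTU / 3412 = 23,770 kWh heat; / 2.4 = 9,904 kWh in → × £0.0858 = £849.74
Difference = |£1,491.49 − £849.74| = £641.75

£641.75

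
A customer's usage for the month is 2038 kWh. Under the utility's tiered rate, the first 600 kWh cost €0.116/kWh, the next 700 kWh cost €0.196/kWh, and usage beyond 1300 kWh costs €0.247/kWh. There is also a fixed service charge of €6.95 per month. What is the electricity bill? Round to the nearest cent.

€396.04

First 600 kWh × €0.116 = €69.60
Next 700 kWh × €0.196 = €137.20
Remaining 738 kWh × €0.247 = €182.29
Energy charge = €389.09; + service €6.95 = €396.04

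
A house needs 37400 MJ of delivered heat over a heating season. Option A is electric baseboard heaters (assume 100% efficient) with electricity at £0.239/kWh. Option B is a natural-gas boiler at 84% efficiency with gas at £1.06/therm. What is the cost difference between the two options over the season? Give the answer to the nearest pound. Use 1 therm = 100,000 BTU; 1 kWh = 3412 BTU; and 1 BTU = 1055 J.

£2036

Heat load = 37400 MJ = 37,400,000,000 J / 1055 = 35,450,237 BTU
Gas: input = 35,450,237 / 0.84 = 42,202,663 BTU = 422 therm → 422 × £1.06 = £447.35
Electric: 35,450,237 BTU / 3412 = 10,390 kWh → × £0.239 = £2,483.18
Difference = |£447.35 − £2,483.18| = £2,035.83 ≈ £2036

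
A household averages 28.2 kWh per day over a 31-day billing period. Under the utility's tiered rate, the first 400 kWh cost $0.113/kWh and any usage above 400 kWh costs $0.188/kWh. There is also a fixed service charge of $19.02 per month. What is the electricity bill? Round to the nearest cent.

Usage = 28.2 kWh/day × 31 days = 874.2 kWh
First 400 kWh × $0.113 = $45.20
Remaining 474.2 kWh × $0.188 = $89.15
Energy charge = $134.35; + service $19.02 = $153.37

$153.37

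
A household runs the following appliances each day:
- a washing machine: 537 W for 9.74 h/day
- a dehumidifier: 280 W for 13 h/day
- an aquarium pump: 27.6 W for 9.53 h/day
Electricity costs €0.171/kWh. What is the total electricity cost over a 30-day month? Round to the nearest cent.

washing machine: 537 W × 9.74 h × 30 d = 156,911 Wh = 156.9 kWh
dehumidifier: 280 W × 13 h × 30 d = 109,200 Wh = 109.2 kWh
aquarium pump: 27.6 W × 9.53 h × 30 d = 7,891 Wh = 7.891 kWh
Total energy = 156.9 + 109.2 + 7.891 = 274 kWh
Cost = 274 kWh × €0.171 = €46.85

€46.85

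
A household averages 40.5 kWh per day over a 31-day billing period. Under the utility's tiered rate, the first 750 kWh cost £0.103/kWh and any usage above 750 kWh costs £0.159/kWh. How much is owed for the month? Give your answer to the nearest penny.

Usage = 40.5 kWh/day × 31 days = 1255.5 kWh
First 750 kWh × £0.103 = £77.25
Remaining 505.5 kWh × £0.159 = £80.37
Total = £157.62

£157.62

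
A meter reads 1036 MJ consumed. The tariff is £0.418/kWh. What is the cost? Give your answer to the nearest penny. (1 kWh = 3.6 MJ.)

1036 MJ × (0.27778 kWh/MJ) = 287.8 kWh
Cost = 287.8 kWh × £0.418/kWh = £120.29

£120.29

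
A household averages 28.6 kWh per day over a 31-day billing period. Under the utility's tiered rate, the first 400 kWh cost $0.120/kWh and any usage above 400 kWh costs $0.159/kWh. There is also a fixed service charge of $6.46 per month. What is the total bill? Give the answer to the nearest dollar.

$132

Usage = 28.6 kWh/day × 31 days = 886.6 kWh
First 400 kWh × $0.120 = $48.00
Remaining 486.6 kWh × $0.159 = $77.37
Energy charge = $125.37; + service $6.46 = $131.83 ≈ $132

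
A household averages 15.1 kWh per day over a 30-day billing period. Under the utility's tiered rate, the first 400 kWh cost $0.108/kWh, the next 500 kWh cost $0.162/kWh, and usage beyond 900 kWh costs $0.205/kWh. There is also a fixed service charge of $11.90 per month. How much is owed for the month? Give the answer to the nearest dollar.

Usage = 15.1 kWh/day × 30 days = 453 kWh
First 400 kWh × $0.108 = $43.20
Next 53 kWh × $0.162 = $8.59
Remaining tier: 0 kWh (not reached)
Energy charge = $51.79; + service $11.90 = $63.69 ≈ $64

$64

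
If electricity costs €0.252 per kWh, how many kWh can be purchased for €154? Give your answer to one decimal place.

€154 / €0.252 per kWh = 611.1 kWh

611.1 kWh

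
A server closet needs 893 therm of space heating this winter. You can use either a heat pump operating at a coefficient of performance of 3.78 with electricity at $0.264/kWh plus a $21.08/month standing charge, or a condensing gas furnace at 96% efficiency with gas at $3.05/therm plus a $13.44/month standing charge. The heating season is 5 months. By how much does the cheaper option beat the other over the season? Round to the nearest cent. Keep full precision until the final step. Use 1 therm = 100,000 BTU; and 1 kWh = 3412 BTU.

Heat load = 893 therm × 100,000 = 89,300,000 BTU
Gas: input = 89,300,000 / 0.96 = 93,020,833 BTU = 930.2 therm → 930.2 × $3.05 = $2,837.14; + 5 × $13.44 standing = $2,904.34
Heat pump: 89,300,000 BTU / 3412 = 26,170 kWh heat; / 3.78 = 6,924 kWh in → × $0.264 = $1,827.91; + 5 × $21.08 standing = $1,933.31
Difference = |$2,904.34 − $1,933.31| = $971.03

$971.03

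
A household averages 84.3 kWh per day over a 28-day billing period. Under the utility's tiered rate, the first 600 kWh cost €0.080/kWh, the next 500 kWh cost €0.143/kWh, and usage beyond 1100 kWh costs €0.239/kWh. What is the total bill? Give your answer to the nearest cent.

Usage = 84.3 kWh/day × 28 days = 2360.4 kWh
First 600 kWh × €0.080 = €48.00
Next 500 kWh × €0.143 = €71.50
Remaining 1260.4 kWh × €0.239 = €301.24
Total = €420.74

€420.74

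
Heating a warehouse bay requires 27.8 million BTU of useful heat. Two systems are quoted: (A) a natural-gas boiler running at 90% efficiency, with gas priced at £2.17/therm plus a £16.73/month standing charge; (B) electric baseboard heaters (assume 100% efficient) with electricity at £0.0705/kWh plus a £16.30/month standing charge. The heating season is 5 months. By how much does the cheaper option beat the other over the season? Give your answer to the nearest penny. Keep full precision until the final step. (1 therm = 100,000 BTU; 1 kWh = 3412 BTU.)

£98.03

Heat load = 27.8 × 10⁶ BTU = 27,800,000 BTU
Gas: input = 27,800,000 / 0.90 = 30,888,889 BTU = 308.9 therm → 308.9 × £2.17 = £670.29; + 5 × £16.73 standing = £753.94
Electric: 27,800,000 BTU / 3412 = 8,148 kWh → × £0.0705 = £574.41; + 5 × £16.30 standing = £655.91
Difference = |£753.94 − £655.91| = £98.03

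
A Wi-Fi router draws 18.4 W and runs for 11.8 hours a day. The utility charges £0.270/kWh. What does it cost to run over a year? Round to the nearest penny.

£21.40

Energy = 18.4 W × 11.8 h/day × 365 days = 79,249 Wh = 79.25 kWh
Cost = 79.25 kWh × £0.270/kWh = £21.40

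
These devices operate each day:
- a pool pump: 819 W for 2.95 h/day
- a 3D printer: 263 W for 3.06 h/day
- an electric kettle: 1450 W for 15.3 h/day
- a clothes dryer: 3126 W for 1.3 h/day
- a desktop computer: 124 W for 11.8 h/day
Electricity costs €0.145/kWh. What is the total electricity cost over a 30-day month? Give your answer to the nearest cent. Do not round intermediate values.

€134.56

pool pump: 819 W × 2.95 h × 30 d = 72,482 Wh = 72.48 kWh
3D printer: 263 W × 3.06 h × 30 d = 24,143 Wh = 24.14 kWh
electric kettle: 1450 W × 15.3 h × 30 d = 665,550 Wh = 665.5 kWh
clothes dryer: 3126 W × 1.3 h × 30 d = 121,914 Wh = 121.9 kWh
desktop computer: 124 W × 11.8 h × 30 d = 43,896 Wh = 43.9 kWh
Total energy = 72.48 + 24.14 + 665.5 + 121.9 + 43.9 = 928 kWh
Cost = 928 kWh × €0.145 = €134.56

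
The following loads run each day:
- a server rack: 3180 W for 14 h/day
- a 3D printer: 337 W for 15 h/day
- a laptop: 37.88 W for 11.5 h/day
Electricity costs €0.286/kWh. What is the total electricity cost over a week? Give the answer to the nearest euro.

server rack: 3180 W × 14 h × 7 d = 311,640 Wh = 311.6 kWh
3D printer: 337 W × 15 h × 7 d = 35,385 Wh = 35.38 kWh
laptop: 37.88 W × 11.5 h × 7 d = 3,049 Wh = 3.049 kWh
Total energy = 311.6 + 35.38 + 3.049 = 350.1 kWh
Cost = 350.1 kWh × €0.286 = €100.12 ≈ €100

€100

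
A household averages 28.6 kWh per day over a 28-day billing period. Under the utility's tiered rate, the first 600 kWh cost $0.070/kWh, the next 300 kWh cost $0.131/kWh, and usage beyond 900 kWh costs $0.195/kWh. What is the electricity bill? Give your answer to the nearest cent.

$68.30

Usage = 28.6 kWh/day × 28 days = 800.8 kWh
First 600 kWh × $0.070 = $42.00
Next 200.8 kWh × $0.131 = $26.30
Remaining tier: 0 kWh (not reached)
Total = $68.30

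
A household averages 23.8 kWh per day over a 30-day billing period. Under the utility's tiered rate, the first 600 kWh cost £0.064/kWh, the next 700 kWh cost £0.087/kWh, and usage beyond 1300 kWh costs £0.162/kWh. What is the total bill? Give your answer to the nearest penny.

£48.32

Usage = 23.8 kWh/day × 30 days = 714 kWh
First 600 kWh × £0.064 = £38.40
Next 114 kWh × £0.087 = £9.92
Remaining tier: 0 kWh (not reached)
Total = £48.32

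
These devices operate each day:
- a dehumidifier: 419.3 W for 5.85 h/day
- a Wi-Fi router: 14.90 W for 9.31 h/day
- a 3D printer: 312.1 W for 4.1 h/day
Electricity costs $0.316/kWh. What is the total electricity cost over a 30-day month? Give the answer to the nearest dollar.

dehumidifier: 419.3 W × 5.85 h × 30 d = 73,587 Wh = 73.59 kWh
Wi-Fi router: 14.90 W × 9.31 h × 30 d = 4,162 Wh = 4.162 kWh
3D printer: 312.1 W × 4.1 h × 30 d = 38,388 Wh = 38.39 kWh
Total energy = 73.59 + 4.162 + 38.39 = 116.1 kWh
Cost = 116.1 kWh × $0.316 = $36.70 ≈ $37

$37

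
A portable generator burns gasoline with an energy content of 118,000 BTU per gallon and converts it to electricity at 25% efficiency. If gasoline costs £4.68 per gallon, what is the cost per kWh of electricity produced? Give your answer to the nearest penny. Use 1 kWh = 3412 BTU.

£0.54

Electrical output per gallon = 118,000 BTU × 0.25 / 3412 BTU/kWh = 8.646 kWh
Cost per kWh = £4.68 / 8.646 kWh = £0.541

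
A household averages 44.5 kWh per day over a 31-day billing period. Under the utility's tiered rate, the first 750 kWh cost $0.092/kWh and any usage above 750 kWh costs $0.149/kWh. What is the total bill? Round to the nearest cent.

$162.80

Usage = 44.5 kWh/day × 31 days = 1379.5 kWh
First 750 kWh × $0.092 = $69.00
Remaining 629.5 kWh × $0.149 = $93.80
Total = $162.80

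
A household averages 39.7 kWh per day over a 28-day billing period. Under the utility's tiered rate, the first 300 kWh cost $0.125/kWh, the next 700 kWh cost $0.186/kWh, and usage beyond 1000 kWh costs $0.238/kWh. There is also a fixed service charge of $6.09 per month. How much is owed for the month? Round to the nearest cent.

$200.35

Usage = 39.7 kWh/day × 28 days = 1111.6 kWh
First 300 kWh × $0.125 = $37.50
Next 700 kWh × $0.186 = $130.20
Remaining 111.6 kWh × $0.238 = $26.56
Energy charge = $194.26; + service $6.09 = $200.35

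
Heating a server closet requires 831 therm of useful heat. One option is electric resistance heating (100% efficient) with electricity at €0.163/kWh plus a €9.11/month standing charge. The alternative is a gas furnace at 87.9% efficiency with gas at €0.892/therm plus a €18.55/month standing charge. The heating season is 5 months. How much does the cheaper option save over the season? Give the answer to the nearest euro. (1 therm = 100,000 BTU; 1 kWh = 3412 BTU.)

€3079

Heat load = 831 therm × 100,000 = 83,100,000 BTU
Gas: input = 83,100,000 / 0.879 = 94,539,249 BTU = 945.4 therm → 945.4 × €0.892 = €843.29; + 5 × €18.55 standing = €936.04
Electric: 83,100,000 BTU / 3412 = 24,360 kWh → × €0.163 = €3,969.90; + 5 × €9.11 standing = €4,015.45
Difference = |€936.04 − €4,015.45| = €3,079.41 ≈ €3079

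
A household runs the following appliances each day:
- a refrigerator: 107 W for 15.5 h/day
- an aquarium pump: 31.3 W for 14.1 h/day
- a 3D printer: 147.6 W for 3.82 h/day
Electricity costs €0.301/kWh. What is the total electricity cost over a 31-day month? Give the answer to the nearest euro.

€25

refrigerator: 107 W × 15.5 h × 31 d = 51,414 Wh = 51.41 kWh
aquarium pump: 31.3 W × 14.1 h × 31 d = 13,681 Wh = 13.68 kWh
3D printer: 147.6 W × 3.82 h × 31 d = 17,479 Wh = 17.48 kWh
Total energy = 51.41 + 13.68 + 17.48 = 82.57 kWh
Cost = 82.57 kWh × €0.301 = €24.85 ≈ €25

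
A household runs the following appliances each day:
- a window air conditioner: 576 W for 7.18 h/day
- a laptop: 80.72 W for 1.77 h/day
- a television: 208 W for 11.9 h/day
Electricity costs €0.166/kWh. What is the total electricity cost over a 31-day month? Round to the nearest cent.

window air conditioner: 576 W × 7.18 h × 31 d = 128,206 Wh = 128.2 kWh
laptop: 80.72 W × 1.77 h × 31 d = 4,429 Wh = 4.429 kWh
television: 208 W × 11.9 h × 31 d = 76,731 Wh = 76.73 kWh
Total energy = 128.2 + 4.429 + 76.73 = 209.4 kWh
Cost = 209.4 kWh × €0.166 = €34.75

€34.75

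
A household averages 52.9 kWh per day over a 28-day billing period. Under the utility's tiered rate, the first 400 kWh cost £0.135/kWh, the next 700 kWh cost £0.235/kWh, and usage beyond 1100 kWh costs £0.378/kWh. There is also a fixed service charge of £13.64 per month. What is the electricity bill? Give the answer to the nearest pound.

Usage = 52.9 kWh/day × 28 days = 1481.2 kWh
First 400 kWh × £0.135 = £54.00
Next 700 kWh × £0.235 = £164.50
Remaining 381.2 kWh × £0.378 = £144.09
Energy charge = £362.59; + service £13.64 = £376.23 ≈ £376

£376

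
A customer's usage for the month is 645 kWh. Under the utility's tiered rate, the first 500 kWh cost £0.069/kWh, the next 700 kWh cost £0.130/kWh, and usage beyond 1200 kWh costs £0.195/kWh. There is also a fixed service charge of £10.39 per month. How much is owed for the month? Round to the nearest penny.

£63.74

First 500 kWh × £0.069 = £34.50
Next 145 kWh × £0.130 = £18.85
Remaining tier: 0 kWh (not reached)
Energy charge = £53.35; + service £10.39 = £63.74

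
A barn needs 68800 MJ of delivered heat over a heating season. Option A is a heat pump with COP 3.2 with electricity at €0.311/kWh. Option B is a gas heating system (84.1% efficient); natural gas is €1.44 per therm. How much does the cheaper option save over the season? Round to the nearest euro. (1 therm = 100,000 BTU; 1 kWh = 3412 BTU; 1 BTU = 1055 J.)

€741

Heat load = 68800 MJ = 68,800,000,000 J / 1055 = 65,213,270 BTU
Gas: input = 65,213,270 / 0.841 = 77,542,533 BTU = 775.4 therm → 775.4 × €1.44 = €1,116.61
Heat pump: 65,213,270 BTU / 3412 = 19,110 kWh heat; / 3.2 = 5,973 kWh in → × €0.311 = €1,857.54
Difference = |€1,116.61 − €1,857.54| = €740.92 ≈ €741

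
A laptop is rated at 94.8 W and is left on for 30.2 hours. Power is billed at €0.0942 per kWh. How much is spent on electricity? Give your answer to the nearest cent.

€0.27

Energy = 94.8 W × 30.2 h = 2,863 Wh = 2.863 kWh
Cost = 2.863 kWh × €0.0942/kWh = €0.27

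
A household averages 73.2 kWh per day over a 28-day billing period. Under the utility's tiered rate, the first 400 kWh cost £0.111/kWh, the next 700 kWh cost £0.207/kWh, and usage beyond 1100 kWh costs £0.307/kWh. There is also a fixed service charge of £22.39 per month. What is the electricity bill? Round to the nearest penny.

Usage = 73.2 kWh/day × 28 days = 2049.6 kWh
First 400 kWh × £0.111 = £44.40
Next 700 kWh × £0.207 = £144.90
Remaining 949.6 kWh × £0.307 = £291.53
Energy charge = £480.83; + service £22.39 = £503.22

£503.22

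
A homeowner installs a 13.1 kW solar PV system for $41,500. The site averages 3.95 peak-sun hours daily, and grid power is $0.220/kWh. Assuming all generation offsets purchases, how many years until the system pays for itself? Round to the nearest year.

Daily generation = 13.1 kW × 3.95 h = 51.74 kWh
Annual generation = 51.74 × 365 = 18887 kWh
Annual savings = 18887 × $0.220 = $4,155.12
Payback = $41,500 / $4,155.12 = 9.99 years

10 years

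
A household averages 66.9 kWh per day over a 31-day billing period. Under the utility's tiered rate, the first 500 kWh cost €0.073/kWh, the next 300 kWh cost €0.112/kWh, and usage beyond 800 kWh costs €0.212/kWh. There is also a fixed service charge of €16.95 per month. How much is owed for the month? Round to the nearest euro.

€357

Usage = 66.9 kWh/day × 31 days = 2073.9 kWh
First 500 kWh × €0.073 = €36.50
Next 300 kWh × €0.112 = €33.60
Remaining 1273.9 kWh × €0.212 = €270.07
Energy charge = €340.17; + service €16.95 = €357.12 ≈ €357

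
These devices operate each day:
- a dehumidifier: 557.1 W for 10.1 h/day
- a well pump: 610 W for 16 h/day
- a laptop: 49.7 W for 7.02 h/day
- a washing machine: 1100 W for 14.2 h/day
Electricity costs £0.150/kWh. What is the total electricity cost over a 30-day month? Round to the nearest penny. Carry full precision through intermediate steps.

£141.10

dehumidifier: 557.1 W × 10.1 h × 30 d = 168,801 Wh = 168.8 kWh
well pump: 610 W × 16 h × 30 d = 292,800 Wh = 292.8 kWh
laptop: 49.7 W × 7.02 h × 30 d = 10,467 Wh = 10.47 kWh
washing machine: 1100 W × 14.2 h × 30 d = 468,600 Wh = 468.6 kWh
Total energy = 168.8 + 292.8 + 10.47 + 468.6 = 940.7 kWh
Cost = 940.7 kWh × £0.150 = £141.10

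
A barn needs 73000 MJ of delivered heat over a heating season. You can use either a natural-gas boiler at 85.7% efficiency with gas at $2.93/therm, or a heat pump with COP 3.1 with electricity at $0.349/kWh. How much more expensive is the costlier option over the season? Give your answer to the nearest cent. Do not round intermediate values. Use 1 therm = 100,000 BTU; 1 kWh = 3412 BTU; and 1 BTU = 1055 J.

$82.59

Heat load = 73000 MJ = 73,000,000,000 J / 1055 = 69,194,313 BTU
Gas: input = 69,194,313 / 0.857 = 80,740,155 BTU = 807.4 therm → 807.4 × $2.93 = $2,365.69
Heat pump: 69,194,313 BTU / 3412 = 20,280 kWh heat; / 3.1 = 6,542 kWh in → × $0.349 = $2,283.10
Difference = |$2,365.69 − $2,283.10| = $82.59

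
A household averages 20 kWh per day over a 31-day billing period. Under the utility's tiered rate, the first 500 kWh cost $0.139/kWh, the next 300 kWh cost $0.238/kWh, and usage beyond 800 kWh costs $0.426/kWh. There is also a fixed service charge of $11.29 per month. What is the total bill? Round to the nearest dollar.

Usage = 20 kWh/day × 31 days = 620 kWh
First 500 kWh × $0.139 = $69.50
Next 120 kWh × $0.238 = $28.56
Remaining tier: 0 kWh (not reached)
Energy charge = $98.06; + service $11.29 = $109.35 ≈ $109

$109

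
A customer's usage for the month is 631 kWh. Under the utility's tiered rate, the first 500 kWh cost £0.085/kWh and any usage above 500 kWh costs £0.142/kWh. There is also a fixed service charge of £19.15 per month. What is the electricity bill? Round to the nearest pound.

£80

First 500 kWh × £0.085 = £42.50
Remaining 131 kWh × £0.142 = £18.60
Energy charge = £61.10; + service £19.15 = £80.25 ≈ £80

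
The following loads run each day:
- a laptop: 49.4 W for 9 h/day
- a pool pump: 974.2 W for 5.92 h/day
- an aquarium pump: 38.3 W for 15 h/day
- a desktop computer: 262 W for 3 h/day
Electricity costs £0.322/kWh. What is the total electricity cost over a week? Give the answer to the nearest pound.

laptop: 49.4 W × 9 h × 7 d = 3,112 Wh = 3.112 kWh
pool pump: 974.2 W × 5.92 h × 7 d = 40,371 Wh = 40.37 kWh
aquarium pump: 38.3 W × 15 h × 7 d = 4,022 Wh = 4.021 kWh
desktop computer: 262 W × 3 h × 7 d = 5,502 Wh = 5.502 kWh
Total energy = 3.112 + 40.37 + 4.021 + 5.502 = 53.01 kWh
Cost = 53.01 kWh × £0.322 = £17.07 ≈ £17

£17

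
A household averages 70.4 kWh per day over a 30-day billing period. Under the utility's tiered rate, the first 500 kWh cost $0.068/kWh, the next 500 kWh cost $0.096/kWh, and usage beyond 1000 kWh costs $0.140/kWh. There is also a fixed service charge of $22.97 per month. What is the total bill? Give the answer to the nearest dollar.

$261

Usage = 70.4 kWh/day × 30 days = 2112 kWh
First 500 kWh × $0.068 = $34.00
Next 500 kWh × $0.096 = $48.00
Remaining 1112 kWh × $0.140 = $155.68
Energy charge = $237.68; + service $22.97 = $260.65 ≈ $261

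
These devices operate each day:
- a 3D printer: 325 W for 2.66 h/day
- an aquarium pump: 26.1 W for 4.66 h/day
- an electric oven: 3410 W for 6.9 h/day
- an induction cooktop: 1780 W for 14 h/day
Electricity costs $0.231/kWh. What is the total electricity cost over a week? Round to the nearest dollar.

$80

3D printer: 325 W × 2.66 h × 7 d = 6,052 Wh = 6.051 kWh
aquarium pump: 26.1 W × 4.66 h × 7 d = 851 Wh = 0.8514 kWh
electric oven: 3410 W × 6.9 h × 7 d = 164,703 Wh = 164.7 kWh
induction cooktop: 1780 W × 14 h × 7 d = 174,440 Wh = 174.4 kWh
Total energy = 6.051 + 0.8514 + 164.7 + 174.4 = 346 kWh
Cost = 346 kWh × $0.231 = $79.94 ≈ $80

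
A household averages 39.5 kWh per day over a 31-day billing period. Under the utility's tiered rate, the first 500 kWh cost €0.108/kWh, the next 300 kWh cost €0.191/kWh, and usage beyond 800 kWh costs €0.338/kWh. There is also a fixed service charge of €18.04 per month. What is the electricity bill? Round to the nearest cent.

Usage = 39.5 kWh/day × 31 days = 1224.5 kWh
First 500 kWh × €0.108 = €54.00
Next 300 kWh × €0.191 = €57.30
Remaining 424.5 kWh × €0.338 = €143.48
Energy charge = €254.78; + service €18.04 = €272.82

€272.82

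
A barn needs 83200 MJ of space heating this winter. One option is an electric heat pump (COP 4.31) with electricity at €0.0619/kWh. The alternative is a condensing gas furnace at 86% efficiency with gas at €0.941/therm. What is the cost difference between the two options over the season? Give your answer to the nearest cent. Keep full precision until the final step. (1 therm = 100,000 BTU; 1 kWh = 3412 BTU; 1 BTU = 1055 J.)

€530.95

Heat load = 83200 MJ = 83,200,000,000 J / 1055 = 78,862,559 BTU
Gas: input = 78,862,559 / 0.86 = 91,700,650 BTU = 917 therm → 917 × €0.941 = €862.90
Heat pump: 78,862,559 BTU / 3412 = 23,110 kWh heat; / 4.31 = 5,363 kWh in → × €0.0619 = €331.95
Difference = |€862.90 − €331.95| = €530.95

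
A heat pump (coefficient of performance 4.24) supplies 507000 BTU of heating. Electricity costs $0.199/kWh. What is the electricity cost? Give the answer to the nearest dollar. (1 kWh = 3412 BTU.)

Heat delivered = 507,000 BTU / 3412 = 148.6 kWh
Electrical input = 148.6 kWh / 4.24 = 35.05 kWh
Cost = 35.05 × $0.199/kWh = $6.97 ≈ $7

$7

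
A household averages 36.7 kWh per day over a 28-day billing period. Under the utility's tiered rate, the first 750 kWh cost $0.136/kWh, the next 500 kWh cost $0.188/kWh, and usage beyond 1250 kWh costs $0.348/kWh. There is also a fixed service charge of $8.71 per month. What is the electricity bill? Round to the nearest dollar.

Usage = 36.7 kWh/day × 28 days = 1027.6 kWh
First 750 kWh × $0.136 = $102.00
Next 277.6 kWh × $0.188 = $52.19
Remaining tier: 0 kWh (not reached)
Energy charge = $154.19; + service $8.71 = $162.90 ≈ $163

$163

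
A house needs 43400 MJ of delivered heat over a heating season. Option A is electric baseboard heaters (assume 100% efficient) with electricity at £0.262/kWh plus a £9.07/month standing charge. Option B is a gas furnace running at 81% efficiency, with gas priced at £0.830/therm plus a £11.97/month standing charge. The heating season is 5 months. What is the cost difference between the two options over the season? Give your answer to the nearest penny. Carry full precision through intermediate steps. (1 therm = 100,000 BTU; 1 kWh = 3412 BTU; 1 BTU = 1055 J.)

£2722.82

Heat load = 43400 MJ = 43,400,000,000 J / 1055 = 41,137,441 BTU
Gas: input = 41,137,441 / 0.81 = 50,786,964 BTU = 507.9 therm → 507.9 × £0.830 = £421.53; + 5 × £11.97 standing = £481.38
Electric: 41,137,441 BTU / 3412 = 12,060 kWh → × £0.262 = £3,158.85; + 5 × £9.07 standing = £3,204.20
Difference = |£481.38 − £3,204.20| = £2,722.82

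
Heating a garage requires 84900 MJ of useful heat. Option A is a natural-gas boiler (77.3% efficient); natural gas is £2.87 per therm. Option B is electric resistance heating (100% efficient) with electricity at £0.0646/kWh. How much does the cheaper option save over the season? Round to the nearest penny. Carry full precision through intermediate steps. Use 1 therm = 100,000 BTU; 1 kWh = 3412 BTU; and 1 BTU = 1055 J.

£1464.21

Heat load = 84900 MJ = 84,900,000,000 J / 1055 = 80,473,934 BTU
Gas: input = 80,473,934 / 0.773 = 104,105,994 BTU = 1,041 therm → 1,041 × £2.87 = £2,987.84
Electric: 80,473,934 BTU / 3412 = 23,590 kWh → × £0.0646 = £1,523.63
Difference = |£2,987.84 − £1,523.63| = £1,464.21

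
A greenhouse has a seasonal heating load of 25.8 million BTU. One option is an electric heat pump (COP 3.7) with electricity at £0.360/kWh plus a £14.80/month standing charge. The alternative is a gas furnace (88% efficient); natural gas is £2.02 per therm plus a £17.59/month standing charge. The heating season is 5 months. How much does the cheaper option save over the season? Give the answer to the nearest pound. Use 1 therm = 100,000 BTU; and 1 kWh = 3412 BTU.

Heat load = 25.8 × 10⁶ BTU = 25,800,000 BTU
Gas: input = 25,800,000 / 0.88 = 29,318,182 BTU = 293.2 therm → 293.2 × £2.02 = £592.23; + 5 × £17.59 standing = £680.18
Heat pump: 25,800,000 BTU / 3412 = 7,562 kWh heat; / 3.7 = 2,044 kWh in → × £0.360 = £735.72; + 5 × £14.80 standing = £809.72
Difference = |£680.18 − £809.72| = £129.54 ≈ £130

£130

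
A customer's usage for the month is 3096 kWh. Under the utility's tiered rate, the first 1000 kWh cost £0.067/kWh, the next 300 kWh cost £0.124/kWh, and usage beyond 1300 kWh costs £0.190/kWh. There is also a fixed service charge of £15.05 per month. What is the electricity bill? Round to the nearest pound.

First 1000 kWh × £0.067 = £67.00
Next 300 kWh × £0.124 = £37.20
Remaining 1796 kWh × £0.190 = £341.24
Energy charge = £445.44; + service £15.05 = £460.49 ≈ £460

£460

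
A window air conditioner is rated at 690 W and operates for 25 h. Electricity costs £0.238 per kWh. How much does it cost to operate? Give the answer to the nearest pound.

Energy = 690 W × 25 h = 17,250 Wh = 17.25 kWh
Cost = 17.25 kWh × £0.238/kWh = £4.11 ≈ £4

£4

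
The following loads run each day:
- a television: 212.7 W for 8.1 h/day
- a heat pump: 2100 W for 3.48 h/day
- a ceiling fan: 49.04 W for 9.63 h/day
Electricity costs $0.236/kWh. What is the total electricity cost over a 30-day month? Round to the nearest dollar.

television: 212.7 W × 8.1 h × 30 d = 51,686 Wh = 51.69 kWh
heat pump: 2100 W × 3.48 h × 30 d = 219,240 Wh = 219.2 kWh
ceiling fan: 49.04 W × 9.63 h × 30 d = 14,168 Wh = 14.17 kWh
Total energy = 51.69 + 219.2 + 14.17 = 285.1 kWh
Cost = 285.1 kWh × $0.236 = $67.28 ≈ $67

$67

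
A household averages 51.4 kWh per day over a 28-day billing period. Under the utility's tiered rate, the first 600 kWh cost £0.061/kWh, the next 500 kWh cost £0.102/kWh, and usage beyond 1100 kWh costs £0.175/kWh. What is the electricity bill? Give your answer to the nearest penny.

Usage = 51.4 kWh/day × 28 days = 1439.2 kWh
First 600 kWh × £0.061 = £36.60
Next 500 kWh × £0.102 = £51.00
Remaining 339.2 kWh × £0.175 = £59.36
Total = £146.96

£146.96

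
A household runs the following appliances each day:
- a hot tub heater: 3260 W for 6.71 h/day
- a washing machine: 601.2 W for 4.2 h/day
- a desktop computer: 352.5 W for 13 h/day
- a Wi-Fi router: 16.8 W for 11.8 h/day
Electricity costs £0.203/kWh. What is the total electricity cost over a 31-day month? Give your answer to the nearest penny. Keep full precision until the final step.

hot tub heater: 3260 W × 6.71 h × 31 d = 678,113 Wh = 678.1 kWh
washing machine: 601.2 W × 4.2 h × 31 d = 78,276 Wh = 78.28 kWh
desktop computer: 352.5 W × 13 h × 31 d = 142,058 Wh = 142.1 kWh
Wi-Fi router: 16.8 W × 11.8 h × 31 d = 6,145 Wh = 6.145 kWh
Total energy = 678.1 + 78.28 + 142.1 + 6.145 = 904.6 kWh
Cost = 904.6 kWh × £0.203 = £183.63

£183.63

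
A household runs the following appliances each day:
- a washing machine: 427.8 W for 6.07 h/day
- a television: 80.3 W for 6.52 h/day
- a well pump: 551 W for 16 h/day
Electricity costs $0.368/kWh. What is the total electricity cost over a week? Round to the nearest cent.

$30.75

washing machine: 427.8 W × 6.07 h × 7 d = 18,177 Wh = 18.18 kWh
television: 80.3 W × 6.52 h × 7 d = 3,665 Wh = 3.665 kWh
well pump: 551 W × 16 h × 7 d = 61,712 Wh = 61.71 kWh
Total energy = 18.18 + 3.665 + 61.71 = 83.55 kWh
Cost = 83.55 kWh × $0.368 = $30.75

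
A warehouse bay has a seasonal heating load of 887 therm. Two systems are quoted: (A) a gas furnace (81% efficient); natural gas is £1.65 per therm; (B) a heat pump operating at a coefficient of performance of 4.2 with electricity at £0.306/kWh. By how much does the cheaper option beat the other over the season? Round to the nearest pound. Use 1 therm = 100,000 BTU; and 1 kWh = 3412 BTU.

£87

Heat load = 887 therm × 100,000 = 88,700,000 BTU
Gas: input = 88,700,000 / 0.810 = 109,506,173 BTU = 1,095 therm → 1,095 × £1.65 = £1,806.85
Heat pump: 88,700,000 BTU / 3412 = 26,000 kWh heat; / 4.2 = 6,190 kWh in → × £0.306 = £1,894.03
Difference = |£1,806.85 − £1,894.03| = £87.18 ≈ £87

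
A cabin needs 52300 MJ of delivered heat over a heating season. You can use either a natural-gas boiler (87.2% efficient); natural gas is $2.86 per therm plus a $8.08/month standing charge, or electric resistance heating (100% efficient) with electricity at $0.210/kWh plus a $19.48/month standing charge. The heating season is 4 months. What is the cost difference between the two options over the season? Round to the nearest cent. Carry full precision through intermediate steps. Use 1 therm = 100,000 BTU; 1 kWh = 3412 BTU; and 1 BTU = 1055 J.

Heat load = 52300 MJ = 52,300,000,000 J / 1055 = 49,573,460 BTU
Gas: input = 49,573,460 / 0.872 = 56,850,298 BTU = 568.5 therm → 568.5 × $2.86 = $1,625.92; + 4 × $8.08 standing = $1,658.24
Electric: 49,573,460 BTU / 3412 = 14,530 kWh → × $0.210 = $3,051.12; + 4 × $19.48 standing = $3,129.04
Difference = |$1,658.24 − $3,129.04| = $1,470.80

$1470.80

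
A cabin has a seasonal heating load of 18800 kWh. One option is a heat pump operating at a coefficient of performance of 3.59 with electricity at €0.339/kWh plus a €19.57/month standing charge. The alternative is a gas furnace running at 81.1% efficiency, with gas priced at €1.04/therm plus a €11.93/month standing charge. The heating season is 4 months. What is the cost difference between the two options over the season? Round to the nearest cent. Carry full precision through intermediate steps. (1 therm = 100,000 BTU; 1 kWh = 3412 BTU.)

Heat load = 18800 kWh × 3412 = 64,145,600 BTU
Gas: input = 64,145,600 / 0.811 = 79,094,451 BTU = 790.9 therm → 790.9 × €1.04 = €822.58; + 4 × €11.93 standing = €870.30
Heat pump: 64,145,600 BTU / 3412 = 18,800 kWh heat; / 3.59 = 5,237 kWh in → × €0.339 = €1,775.26; + 4 × €19.57 standing = €1,853.54
Difference = |€870.30 − €1,853.54| = €983.24

€983.24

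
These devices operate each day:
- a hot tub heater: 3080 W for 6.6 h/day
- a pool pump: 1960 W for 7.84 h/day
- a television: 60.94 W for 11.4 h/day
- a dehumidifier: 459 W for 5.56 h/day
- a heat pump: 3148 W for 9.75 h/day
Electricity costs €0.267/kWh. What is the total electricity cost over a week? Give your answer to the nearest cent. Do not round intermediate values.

hot tub heater: 3080 W × 6.6 h × 7 d = 142,296 Wh = 142.3 kWh
pool pump: 1960 W × 7.84 h × 7 d = 107,565 Wh = 107.6 kWh
television: 60.94 W × 11.4 h × 7 d = 4,863 Wh = 4.863 kWh
dehumidifier: 459 W × 5.56 h × 7 d = 17,864 Wh = 17.86 kWh
heat pump: 3148 W × 9.75 h × 7 d = 214,851 Wh = 214.9 kWh
Total energy = 142.3 + 107.6 + 4.863 + 17.86 + 214.9 = 487.4 kWh
Cost = 487.4 kWh × €0.267 = €130.15

€130.15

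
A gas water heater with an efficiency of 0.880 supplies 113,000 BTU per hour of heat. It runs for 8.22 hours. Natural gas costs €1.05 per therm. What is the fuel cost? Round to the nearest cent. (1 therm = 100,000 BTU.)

€11.08

Heat delivered = 113,000 BTU/h × 8.22 h = 928,860 BTU
Gas input = 928,860 / 0.880 = 1,055,523 BTU
= 1,055,523 / 100,000 = 10.56 therm
Cost = 10.56 × €1.05/therm = €11.08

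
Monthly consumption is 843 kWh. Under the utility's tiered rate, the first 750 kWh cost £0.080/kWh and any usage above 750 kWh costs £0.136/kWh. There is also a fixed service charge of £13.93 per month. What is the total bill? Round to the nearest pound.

First 750 kWh × £0.080 = £60.00
Remaining 93 kWh × £0.136 = £12.65
Energy charge = £72.65; + service £13.93 = £86.58 ≈ £87

£87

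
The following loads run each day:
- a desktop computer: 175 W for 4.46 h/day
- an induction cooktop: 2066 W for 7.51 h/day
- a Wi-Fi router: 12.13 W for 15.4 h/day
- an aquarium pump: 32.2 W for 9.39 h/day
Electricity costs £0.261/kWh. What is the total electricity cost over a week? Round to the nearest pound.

£31

desktop computer: 175 W × 4.46 h × 7 d = 5,464 Wh = 5.463 kWh
induction cooktop: 2066 W × 7.51 h × 7 d = 108,610 Wh = 108.6 kWh
Wi-Fi router: 12.13 W × 15.4 h × 7 d = 1,308 Wh = 1.308 kWh
aquarium pump: 32.2 W × 9.39 h × 7 d = 2,117 Wh = 2.117 kWh
Total energy = 5.463 + 108.6 + 1.308 + 2.117 = 117.5 kWh
Cost = 117.5 kWh × £0.261 = £30.67 ≈ £31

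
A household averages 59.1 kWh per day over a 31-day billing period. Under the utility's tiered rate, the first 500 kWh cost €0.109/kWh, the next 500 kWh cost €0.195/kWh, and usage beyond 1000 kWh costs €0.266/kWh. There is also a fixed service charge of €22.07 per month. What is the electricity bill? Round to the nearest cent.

€395.41

Usage = 59.1 kWh/day × 31 days = 1832.1 kWh
First 500 kWh × €0.109 = €54.50
Next 500 kWh × €0.195 = €97.50
Remaining 832.1 kWh × €0.266 = €221.34
Energy charge = €373.34; + service €22.07 = €395.41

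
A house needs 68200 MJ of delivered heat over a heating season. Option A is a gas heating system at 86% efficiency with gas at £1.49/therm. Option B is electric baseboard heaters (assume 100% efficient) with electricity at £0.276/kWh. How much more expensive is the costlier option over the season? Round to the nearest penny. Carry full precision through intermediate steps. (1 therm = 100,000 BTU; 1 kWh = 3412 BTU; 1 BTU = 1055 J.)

Heat load = 68200 MJ = 68,200,000,000 J / 1055 = 64,644,550 BTU
Gas: input = 64,644,550 / 0.86 = 75,168,081 BTU = 751.7 therm → 751.7 × £1.49 = £1,120.00
Electric: 64,644,550 BTU / 3412 = 18,950 kWh → × £0.276 = £5,229.16
Difference = |£1,120.00 − £5,229.16| = £4,109.16

£4109.16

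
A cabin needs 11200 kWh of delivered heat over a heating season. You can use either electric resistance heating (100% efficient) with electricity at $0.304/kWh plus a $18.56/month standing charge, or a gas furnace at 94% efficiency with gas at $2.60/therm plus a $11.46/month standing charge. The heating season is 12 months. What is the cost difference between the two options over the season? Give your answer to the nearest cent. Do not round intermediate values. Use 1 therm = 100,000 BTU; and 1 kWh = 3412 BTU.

$2433.01

Heat load = 11200 kWh × 3412 = 38,214,400 BTU
Gas: input = 38,214,400 / 0.94 = 40,653,617 BTU = 406.5 therm → 406.5 × $2.60 = $1,056.99; + 12 × $11.46 standing = $1,194.51
Electric: 38,214,400 BTU / 3412 = 11,200 kWh → × $0.304 = $3,404.80; + 12 × $18.56 standing = $3,627.52
Difference = |$1,194.51 − $3,627.52| = $2,433.01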